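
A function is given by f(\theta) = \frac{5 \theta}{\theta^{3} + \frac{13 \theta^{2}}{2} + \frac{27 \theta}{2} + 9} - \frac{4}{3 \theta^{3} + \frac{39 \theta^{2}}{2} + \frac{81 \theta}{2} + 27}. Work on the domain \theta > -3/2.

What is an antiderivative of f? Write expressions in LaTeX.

Factor the denominator (3 \left(\theta + 2\right) \left(\theta + 3\right) \left(2 \theta + 3\right)) and decompose: f = - \frac{212}{9 \left(2 \theta + 3\right)} - \frac{98}{9 \left(\theta + 3\right)} + \frac{68}{3 \left(\theta + 2\right)}; each piece integrates to a log, atan, or power term.
Check: d/d\theta[- \frac{106 \log{\left(\theta + \frac{3}{2} \right)}}{9} + \frac{68 \log{\left(\theta + 2 \right)}}{3} - \frac{98 \log{\left(\theta + 3 \right)}}{9}] = \frac{30 \theta - 8}{6 \theta^{3} + 39 \theta^{2} + 81 \theta + 54}, which equals f(\theta).

An antiderivative is F(\theta) = - \frac{106 \log{\left(\theta + \frac{3}{2} \right)}}{9} + \frac{68 \log{\left(\theta + 2 \right)}}{3} - \frac{98 \log{\left(\theta + 3 \right)}}{9}.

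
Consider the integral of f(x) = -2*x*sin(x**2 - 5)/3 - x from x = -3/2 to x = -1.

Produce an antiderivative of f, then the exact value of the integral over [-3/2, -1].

Antiderivative: F(x) = -x**2/2 + cos(x**2 - 5)/3; value = cos(4)/3 - cos(11/4)/3 + 5/8

Integrate term by term and add the pieces.
F(x) = -x**2/2 + cos(x**2 - 5)/3 is an antiderivative of f.
Check: d/dx[-x**2/2 + cos(x**2 - 5)/3] = -2*x*sin(x**2 - 5)/3 - x = f(x).
F(-1) = -1/2 + cos(4)/3; F(-3/2) = -9/8 + cos(11/4)/3.
Integral = F(-1) - F(-3/2) = cos(4)/3 - cos(11/4)/3 + 5/8.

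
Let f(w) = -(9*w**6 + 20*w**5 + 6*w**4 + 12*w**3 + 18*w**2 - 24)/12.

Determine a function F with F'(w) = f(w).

An antiderivative is F(w) = -3*w**7/28 - 5*w**6/18 - w**5/10 - w**4/4 - w**3/2 + 2*w.

Recover f(w) by differentiating a candidate F(w); any mismatch rules it out.
Check: d/dw[-3*w**7/28 - 5*w**6/18 - w**5/10 - w**4/4 - w**3/2 + 2*w] = -3*w**6/4 - 5*w**5/3 - w**4/2 - w**3 - 3*w**2/2 + 2, which equals f(w).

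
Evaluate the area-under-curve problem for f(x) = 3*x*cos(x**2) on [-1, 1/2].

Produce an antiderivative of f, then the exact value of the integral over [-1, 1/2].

Antiderivative: F(x) = 3*sin(x**2)/2; value = -3*sin(1)/2 + 3*sin(1/4)/2

A candidate is checked by its d/dx: the result must match f(x).
F(x) = 3*sin(x**2)/2 is an antiderivative of f.
Check: d/dx[3*sin(x**2)/2] = 3*x*cos(x**2) = f(x).
F(1/2) = 3*sin(1/4)/2; F(-1) = 3*sin(1)/2.
Integral = F(1/2) - F(-1) = -3*sin(1)/2 + 3*sin(1/4)/2.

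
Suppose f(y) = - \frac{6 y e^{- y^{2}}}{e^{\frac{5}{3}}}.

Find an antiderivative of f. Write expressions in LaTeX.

f matches the chain-rule pattern g'(h)*h' with inner function h(y) = - y^{2} - \frac{5}{3}; substituting u = h(y) collapses the integral.
Check: d/dy[\frac{3 e^{- y^{2}}}{e^{\frac{5}{3}}}] = - \frac{6 y e^{- y^{2}}}{e^{\frac{5}{3}}} = f(y).

An antiderivative is F(y) = \frac{3 e^{- y^{2}}}{e^{\frac{5}{3}}}.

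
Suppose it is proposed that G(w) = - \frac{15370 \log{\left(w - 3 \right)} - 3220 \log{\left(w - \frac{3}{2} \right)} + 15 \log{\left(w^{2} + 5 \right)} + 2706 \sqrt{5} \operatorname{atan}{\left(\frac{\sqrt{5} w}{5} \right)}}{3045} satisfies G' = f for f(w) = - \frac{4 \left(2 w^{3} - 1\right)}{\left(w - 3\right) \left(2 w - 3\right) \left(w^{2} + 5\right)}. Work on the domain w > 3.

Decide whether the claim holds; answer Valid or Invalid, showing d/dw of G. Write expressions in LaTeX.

d/dw[G] = \frac{4 - 8 w^{3}}{2 w^{4} - 9 w^{3} + 19 w^{2} - 45 w + 45}
This equals f(w) exactly, so the claim holds.

Valid - the claim checks out under differentiation.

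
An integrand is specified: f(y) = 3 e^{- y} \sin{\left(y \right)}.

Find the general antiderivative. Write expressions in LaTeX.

F(y) = \frac{\left(- 3 \sin{\left(y \right)} - 3 \cos{\left(y \right)}\right) e^{- y}}{2} + C

For F(y) to be correct the identity F'(y) - f(y) = 0 must hold.
Check: d/dy[\frac{\left(- 3 \sin{\left(y \right)} - 3 \cos{\left(y \right)}\right) e^{- y}}{2}] = 3 e^{- y} \sin{\left(y \right)} = f(y).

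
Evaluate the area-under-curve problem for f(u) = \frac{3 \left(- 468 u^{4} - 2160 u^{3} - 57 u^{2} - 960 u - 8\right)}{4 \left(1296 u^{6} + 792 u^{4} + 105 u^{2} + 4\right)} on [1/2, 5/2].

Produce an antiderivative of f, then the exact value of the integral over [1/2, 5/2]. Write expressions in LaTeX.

Antiderivative: F(u) = - \frac{u}{16 u^{2} + \frac{4}{3}} - \frac{\operatorname{atan}{\left(\frac{3 u}{2} \right)}}{2} + \frac{5}{8 u^{2} + \frac{2}{3}}; value = - \frac{519}{304} - \frac{\operatorname{atan}{\left(\frac{15}{4} \right)}}{2} + \frac{\operatorname{atan}{\left(\frac{3}{4} \right)}}{2}

Whatever form F(u) takes, F'(u) = f(u) is non-negotiable.
F(u) = - \frac{u}{16 u^{2} + \frac{4}{3}} - \frac{\operatorname{atan}{\left(\frac{3 u}{2} \right)}}{2} + \frac{5}{8 u^{2} + \frac{2}{3}} is an antiderivative of f.
Check: d/du[- \frac{u}{16 u^{2} + \frac{4}{3}} - \frac{\operatorname{atan}{\left(\frac{3 u}{2} \right)}}{2} + \frac{5}{8 u^{2} + \frac{2}{3}}] = \frac{- 1404 u^{4} - 6480 u^{3} - 171 u^{2} - 2880 u - 24}{5184 u^{6} + 3168 u^{4} + 420 u^{2} + 16}, which equals f(u).
F(5/2) = \frac{45}{608} - \frac{\operatorname{atan}{\left(\frac{15}{4} \right)}}{2}; F(1/2) = \frac{57}{32} - \frac{\operatorname{atan}{\left(\frac{3}{4} \right)}}{2}.
Integral = F(5/2) - F(1/2) = - \frac{519}{304} - \frac{\operatorname{atan}{\left(\frac{15}{4} \right)}}{2} + \frac{\operatorname{atan}{\left(\frac{3}{4} \right)}}{2}.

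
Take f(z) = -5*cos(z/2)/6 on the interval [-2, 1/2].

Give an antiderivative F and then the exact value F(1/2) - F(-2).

Antiderivative: F(z) = -5*sin(z/2)/3; value = -5*sin(1)/3 - 5*sin(1/4)/3

For F(z) to be correct the identity F'(z) - f(z) = 0 must hold.
F(z) = -5*sin(z/2)/3 is an antiderivative of f.
Check: d/dz[-5*sin(z/2)/3] = -5*cos(z/2)/6 = f(z).
F(1/2) = -5*sin(1/4)/3; F(-2) = 5*sin(1)/3.
Integral = F(1/2) - F(-2) = -5*sin(1)/3 - 5*sin(1/4)/3.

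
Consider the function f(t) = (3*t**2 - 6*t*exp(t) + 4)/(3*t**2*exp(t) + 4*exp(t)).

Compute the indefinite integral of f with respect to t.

For F(t) to be correct the identity F'(t) - f(t) = 0 must hold.
Check: d/dt[-(exp(t)*log(t**2 + 4/3) + 1)*exp(-t)] = (3*t**2 - 6*t*exp(t) + 4)/(3*t**2*exp(t) + 4*exp(t)) = f(t).

F(t) = -(exp(t)*log(t**2 + 4/3) + 1)*exp(-t) + C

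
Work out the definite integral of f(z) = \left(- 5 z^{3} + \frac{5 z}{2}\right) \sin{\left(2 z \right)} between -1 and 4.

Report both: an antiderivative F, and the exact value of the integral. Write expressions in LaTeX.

Antiderivative: F(z) = \frac{5 \left(2 z^{3} \cos{\left(2 z \right)} - 3 z^{2} \sin{\left(2 z \right)} - 4 z \cos{\left(2 z \right)} + 2 \sin{\left(2 z \right)}\right)}{4}; value = - \frac{115 \sin{\left(8 \right)}}{2} + 140 \cos{\left(8 \right)} - \frac{5 \sin{\left(2 \right)}}{4} - \frac{5 \cos{\left(2 \right)}}{2}

An antiderivative F(z) passes only if d/dz[F] lands on f(z) exactly.
F(z) = \frac{5 \left(2 z^{3} \cos{\left(2 z \right)} - 3 z^{2} \sin{\left(2 z \right)} - 4 z \cos{\left(2 z \right)} + 2 \sin{\left(2 z \right)}\right)}{4} is an antiderivative of f.
Check: d/dz[\frac{5 \left(2 z^{3} \cos{\left(2 z \right)} - 3 z^{2} \sin{\left(2 z \right)} - 4 z \cos{\left(2 z \right)} + 2 \sin{\left(2 z \right)}\right)}{4}] = - 5 z^{3} \sin{\left(2 z \right)} + \frac{5 z \sin{\left(2 z \right)}}{2}, which equals f(z).
F(4) = - \frac{115 \sin{\left(8 \right)}}{2} + 140 \cos{\left(8 \right)}; F(-1) = \frac{5 \cos{\left(2 \right)}}{2} + \frac{5 \sin{\left(2 \right)}}{4}.
Integral = F(4) - F(-1) = - \frac{115 \sin{\left(8 \right)}}{2} + 140 \cos{\left(8 \right)} - \frac{5 \sin{\left(2 \right)}}{4} - \frac{5 \cos{\left(2 \right)}}{2}.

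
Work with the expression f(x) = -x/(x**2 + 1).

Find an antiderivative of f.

f matches the chain-rule pattern g'(h)*h' with inner function h(x) = x**2 + 1; substituting u = h(x) collapses the integral.
Check: d/dx[-log(x**2 + 1)/2] = -x/(x**2 + 1) = f(x).

An antiderivative is F(x) = -log(x**2 + 1)/2.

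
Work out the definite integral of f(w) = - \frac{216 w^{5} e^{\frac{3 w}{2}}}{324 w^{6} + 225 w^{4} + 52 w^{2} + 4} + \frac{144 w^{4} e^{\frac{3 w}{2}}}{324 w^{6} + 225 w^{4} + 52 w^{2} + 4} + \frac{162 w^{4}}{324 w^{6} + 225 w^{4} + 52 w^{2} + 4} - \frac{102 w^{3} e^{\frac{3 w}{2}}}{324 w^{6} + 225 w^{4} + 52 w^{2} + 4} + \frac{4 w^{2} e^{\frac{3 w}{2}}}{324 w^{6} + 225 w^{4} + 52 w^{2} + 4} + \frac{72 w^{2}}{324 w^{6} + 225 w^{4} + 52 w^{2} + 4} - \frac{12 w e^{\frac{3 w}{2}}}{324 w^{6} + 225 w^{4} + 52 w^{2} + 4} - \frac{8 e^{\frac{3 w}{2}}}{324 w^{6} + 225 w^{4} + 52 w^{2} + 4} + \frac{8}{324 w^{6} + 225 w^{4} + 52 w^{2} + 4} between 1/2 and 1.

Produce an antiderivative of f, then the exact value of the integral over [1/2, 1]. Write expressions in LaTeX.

Integrate term by term and add the pieces.
F(w) = - \frac{4 w e^{\frac{3 w}{2}}}{3 \left(3 w^{2} + \frac{2}{3}\right)} + \operatorname{atan}{\left(2 w \right)} is an antiderivative of f.
Check: d/dw[- \frac{4 w e^{\frac{3 w}{2}}}{3 \left(3 w^{2} + \frac{2}{3}\right)} + \operatorname{atan}{\left(2 w \right)}] = \frac{- 216 w^{5} e^{\frac{3 w}{2}} + 144 w^{4} e^{\frac{3 w}{2}} + 162 w^{4} - 102 w^{3} e^{\frac{3 w}{2}} + 4 w^{2} e^{\frac{3 w}{2}} + 72 w^{2} - 12 w e^{\frac{3 w}{2}} - 8 e^{\frac{3 w}{2}} + 8}{324 w^{6} + 225 w^{4} + 52 w^{2} + 4}, which equals f(w).
F(1) = - \frac{4 e^{\frac{3}{2}}}{11} + \operatorname{atan}{\left(2 \right)}; F(1/2) = - \frac{8 e^{\frac{3}{4}}}{17} + \frac{\pi}{4}.
Integral = F(1) - F(1/2) = - \frac{4 e^{\frac{3}{2}}}{11} - \frac{\pi}{4} + \frac{8 e^{\frac{3}{4}}}{17} + \operatorname{atan}{\left(2 \right)}.

Antiderivative: F(w) = - \frac{4 w e^{\frac{3 w}{2}}}{3 \left(3 w^{2} + \frac{2}{3}\right)} + \operatorname{atan}{\left(2 w \right)}; value = - \frac{4 e^{\frac{3}{2}}}{11} - \frac{\pi}{4} + \frac{8 e^{\frac{3}{4}}}{17} + \operatorname{atan}{\left(2 \right)}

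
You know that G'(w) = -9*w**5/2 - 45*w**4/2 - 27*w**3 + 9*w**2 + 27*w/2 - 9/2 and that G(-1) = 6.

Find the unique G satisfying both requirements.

G'(w) matches the chain-rule pattern g'(h)*h' with inner function h(w) = w**2 + 2*w - 1; substituting u = h(w) collapses the integral.
A general antiderivative is -3*(w**2 + 2*w - 1)**3/4 + C.
The condition gives C = 6 - (6) = 0.
So G(w) = -3*(w**2 + 2*w - 1)**3/4.
Check: d/dw[-3*(w**2 + 2*w - 1)**3/4] = -9*w**5/2 - 45*w**4/2 - 27*w**3 + 9*w**2 + 27*w/2 - 9/2 = G'(w).

G(w) = -3*(w**2 + 2*w - 1)**3/4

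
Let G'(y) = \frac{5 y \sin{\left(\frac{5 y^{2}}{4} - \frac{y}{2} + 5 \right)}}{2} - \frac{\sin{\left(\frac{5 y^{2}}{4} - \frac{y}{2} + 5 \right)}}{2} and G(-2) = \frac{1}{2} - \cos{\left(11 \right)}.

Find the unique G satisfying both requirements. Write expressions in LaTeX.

G(y) = \frac{1}{2} - \cos{\left(\frac{5 y^{2}}{4} - \frac{y}{2} + 5 \right)}

G'(y) matches the chain-rule pattern g'(h)*h' with inner function h(y) = \frac{5 y^{2}}{4} - \frac{y}{2} + 5; substituting u = h(y) collapses the integral.
A general antiderivative is - \cos{\left(\frac{5 y^{2}}{4} - \frac{y}{2} + 5 \right)} + C.
The condition gives C = \frac{1}{2} - \cos{\left(11 \right)} - (- \cos{\left(11 \right)}) = \frac{1}{2}.
So G(y) = \frac{1}{2} - \cos{\left(\frac{5 y^{2}}{4} - \frac{y}{2} + 5 \right)}.
Check: d/dy[\frac{1}{2} - \cos{\left(\frac{5 y^{2}}{4} - \frac{y}{2} + 5 \right)}] = \frac{5 y \sin{\left(\frac{5 y^{2}}{4} - \frac{y}{2} + 5 \right)}}{2} - \frac{\sin{\left(\frac{5 y^{2}}{4} - \frac{y}{2} + 5 \right)}}{2} = G'(y).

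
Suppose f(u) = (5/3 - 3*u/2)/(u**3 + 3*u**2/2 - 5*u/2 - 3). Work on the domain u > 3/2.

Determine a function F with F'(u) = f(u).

The denominator factors as 3*(u + 1)*(u + 2)*(2*u - 3); partial fractions split f into directly integrable pieces: -2/(15*(2*u - 3)) + 4/(3*(u + 2)) - 19/(15*(u + 1)).
Check: d/du[-log(u - 3/2)/15 - 19*log(u + 1)/15 + 4*log(u + 2)/3] = (10 - 9*u)/(6*u**3 + 9*u**2 - 15*u - 18), which equals f(u).

An antiderivative is F(u) = -log(u - 3/2)/15 - 19*log(u + 1)/15 + 4*log(u + 2)/3.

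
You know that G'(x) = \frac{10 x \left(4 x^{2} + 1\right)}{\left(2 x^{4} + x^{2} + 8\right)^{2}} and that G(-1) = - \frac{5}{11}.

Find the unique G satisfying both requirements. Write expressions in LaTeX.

G(x) = - \frac{5}{2 \left(x^{4} + \frac{x^{2}}{2} + 4\right)}

The substitution u = x^{4} + \frac{x^{2}}{2} + 4 works: G'(x) is exactly (dG/du)*(du/dx) for that inner function.
A general antiderivative is - \frac{5}{2 \left(x^{4} + \frac{x^{2}}{2} + 4\right)} + C.
The condition gives C = - \frac{5}{11} - (- \frac{5}{11}) = 0.
So G(x) = - \frac{5}{2 \left(x^{4} + \frac{x^{2}}{2} + 4\right)}.
Check: d/dx[- \frac{5}{2 \left(x^{4} + \frac{x^{2}}{2} + 4\right)}] = \frac{40 x^{3} + 10 x}{4 x^{8} + 4 x^{6} + 33 x^{4} + 16 x^{2} + 64}, which equals G'(x).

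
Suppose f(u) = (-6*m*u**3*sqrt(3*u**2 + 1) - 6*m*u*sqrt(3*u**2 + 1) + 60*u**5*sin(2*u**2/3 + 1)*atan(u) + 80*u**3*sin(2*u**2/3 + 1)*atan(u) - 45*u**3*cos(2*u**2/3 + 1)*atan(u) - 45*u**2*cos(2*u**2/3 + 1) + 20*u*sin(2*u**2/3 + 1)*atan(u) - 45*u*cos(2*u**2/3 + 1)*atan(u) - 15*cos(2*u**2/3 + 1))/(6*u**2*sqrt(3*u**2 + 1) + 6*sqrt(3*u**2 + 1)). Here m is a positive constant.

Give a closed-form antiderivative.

An antiderivative is F(u) = -m*u**2/2 - 5*sqrt(3*u**2 + 1)*cos(2*u**2/3 + 1)*atan(u)/2.

A first test for any F(u): its u-derivative must equal f(u) identically.
Check: d/du[-m*u**2/2 - 5*sqrt(3*u**2 + 1)*cos(2*u**2/3 + 1)*atan(u)/2] = (-6*m*u**3*sqrt(3*u**2 + 1) - 6*m*u*sqrt(3*u**2 + 1) + 60*u**5*sin(2*u**2/3 + 1)*atan(u) + 80*u**3*sin(2*u**2/3 + 1)*atan(u) - 45*u**3*cos(2*u**2/3 + 1)*atan(u) - 45*u**2*cos(2*u**2/3 + 1) + 20*u*sin(2*u**2/3 + 1)*atan(u) - 45*u*cos(2*u**2/3 + 1)*atan(u) - 15*cos(2*u**2/3 + 1))/(6*u**2*sqrt(3*u**2 + 1) + 6*sqrt(3*u**2 + 1)) = f(u).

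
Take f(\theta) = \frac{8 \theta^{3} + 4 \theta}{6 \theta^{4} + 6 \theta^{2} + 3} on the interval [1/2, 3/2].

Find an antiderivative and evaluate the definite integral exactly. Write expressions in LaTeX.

Antiderivative: F(\theta) = \frac{\log{\left(2 \theta^{4} + 2 \theta^{2} + 1 \right)}}{3}; value = - \frac{\log{\left(\frac{13}{8} \right)}}{3} + \frac{\log{\left(\frac{125}{8} \right)}}{3}

f matches the chain-rule pattern g'(h)*h' with inner function h(\theta) = 2 \theta^{4} + 2 \theta^{2} + 1; substituting u = h(\theta) collapses the integral.
F(\theta) = \frac{\log{\left(2 \theta^{4} + 2 \theta^{2} + 1 \right)}}{3} is an antiderivative of f.
Check: d/d\theta[\frac{\log{\left(2 \theta^{4} + 2 \theta^{2} + 1 \right)}}{3}] = \frac{8 \theta^{3} + 4 \theta}{6 \theta^{4} + 6 \theta^{2} + 3} = f(\theta).
F(3/2) = \frac{\log{\left(\frac{125}{8} \right)}}{3}; F(1/2) = \frac{\log{\left(\frac{13}{8} \right)}}{3}.
Integral = F(3/2) - F(1/2) = - \frac{\log{\left(\frac{13}{8} \right)}}{3} + \frac{\log{\left(\frac{125}{8} \right)}}{3}.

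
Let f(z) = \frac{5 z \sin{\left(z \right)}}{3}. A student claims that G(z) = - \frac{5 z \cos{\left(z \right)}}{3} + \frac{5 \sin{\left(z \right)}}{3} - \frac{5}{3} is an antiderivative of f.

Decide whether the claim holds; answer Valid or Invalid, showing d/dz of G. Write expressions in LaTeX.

d/dz[G] = \frac{5 z \sin{\left(z \right)}}{3}
This equals f(z) exactly, so the claim holds.

Valid - differentiating G returns exactly f.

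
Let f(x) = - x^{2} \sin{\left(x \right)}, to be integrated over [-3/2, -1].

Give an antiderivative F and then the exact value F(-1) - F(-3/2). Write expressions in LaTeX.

Antiderivative: F(x) = x^{2} \cos{\left(x \right)} - 2 x \sin{\left(x \right)} - 2 \cos{\left(x \right)}; value = - 2 \sin{\left(1 \right)} - \cos{\left(1 \right)} - \frac{\cos{\left(\frac{3}{2} \right)}}{4} + 3 \sin{\left(\frac{3}{2} \right)}

Recover f(x) by differentiating a candidate F(x); any mismatch rules it out.
F(x) = x^{2} \cos{\left(x \right)} - 2 x \sin{\left(x \right)} - 2 \cos{\left(x \right)} is an antiderivative of f.
Check: d/dx[x^{2} \cos{\left(x \right)} - 2 x \sin{\left(x \right)} - 2 \cos{\left(x \right)}] = - x^{2} \sin{\left(x \right)} = f(x).
F(-1) = - 2 \sin{\left(1 \right)} - \cos{\left(1 \right)}; F(-3/2) = - 3 \sin{\left(\frac{3}{2} \right)} + \frac{\cos{\left(\frac{3}{2} \right)}}{4}.
Integral = F(-1) - F(-3/2) = - 2 \sin{\left(1 \right)} - \cos{\left(1 \right)} - \frac{\cos{\left(\frac{3}{2} \right)}}{4} + 3 \sin{\left(\frac{3}{2} \right)}.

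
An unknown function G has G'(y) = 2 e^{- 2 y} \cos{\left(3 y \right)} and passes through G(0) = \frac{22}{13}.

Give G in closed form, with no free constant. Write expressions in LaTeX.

G(y) = \frac{2 \left(13 e^{2 y} + 3 \sin{\left(3 y \right)} - 2 \cos{\left(3 y \right)}\right) e^{- 2 y}}{13}

For G(y) to be correct, d/dy[G] must agree with the stated G'(y) identically.
A general antiderivative is \frac{6 e^{- 2 y} \sin{\left(3 y \right)}}{13} - \frac{4 e^{- 2 y} \cos{\left(3 y \right)}}{13} + C.
The condition gives C = \frac{22}{13} - (- \frac{4}{13}) = 2.
So G(y) = \frac{2 \left(13 e^{2 y} + 3 \sin{\left(3 y \right)} - 2 \cos{\left(3 y \right)}\right) e^{- 2 y}}{13}.
Check: d/dy[\frac{2 \left(13 e^{2 y} + 3 \sin{\left(3 y \right)} - 2 \cos{\left(3 y \right)}\right) e^{- 2 y}}{13}] = 2 e^{- 2 y} \cos{\left(3 y \right)} = G'(y).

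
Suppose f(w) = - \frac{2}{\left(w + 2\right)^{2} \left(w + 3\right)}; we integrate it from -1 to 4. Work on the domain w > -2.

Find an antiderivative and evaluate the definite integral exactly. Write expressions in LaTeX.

Antiderivative: F(w) = \frac{2 \left(\left(w + 2\right) \log{\left(w + 2 \right)} - \left(w + 2\right) \log{\left(w + 3 \right)} + 1\right)}{w + 2}; value = - 2 \log{\left(7 \right)} - \frac{5}{3} + 2 \log{\left(2 \right)} + 2 \log{\left(6 \right)}

Factor the denominator (\left(w + 2\right)^{2} \left(w + 3\right)) and decompose: f = - \frac{2}{w + 3} + \frac{2}{w + 2} - \frac{2}{\left(w + 2\right)^{2}}; each piece integrates to a log, atan, or power term.
F(w) = \frac{2 \left(\left(w + 2\right) \log{\left(w + 2 \right)} - \left(w + 2\right) \log{\left(w + 3 \right)} + 1\right)}{w + 2} is an antiderivative of f.
Check: d/dw[\frac{2 \left(\left(w + 2\right) \log{\left(w + 2 \right)} - \left(w + 2\right) \log{\left(w + 3 \right)} + 1\right)}{w + 2}] = - \frac{2}{w^{3} + 7 w^{2} + 16 w + 12}, which equals f(w).
F(4) = - 2 \log{\left(7 \right)} + \frac{1}{3} + 2 \log{\left(6 \right)}; F(-1) = 2 - 2 \log{\left(2 \right)}.
Integral = F(4) - F(-1) = - 2 \log{\left(7 \right)} - \frac{5}{3} + 2 \log{\left(2 \right)} + 2 \log{\left(6 \right)}.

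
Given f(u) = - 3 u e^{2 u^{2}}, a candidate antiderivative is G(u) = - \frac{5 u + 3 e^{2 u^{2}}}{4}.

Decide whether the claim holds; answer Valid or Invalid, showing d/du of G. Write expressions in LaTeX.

Invalid: d/du[G] - f = - \frac{5}{4}, which is not 0.

d/du[G] = - 3 u e^{2 u^{2}} - \frac{5}{4}
d/du[G] - f(u) = - \frac{5}{4} != 0.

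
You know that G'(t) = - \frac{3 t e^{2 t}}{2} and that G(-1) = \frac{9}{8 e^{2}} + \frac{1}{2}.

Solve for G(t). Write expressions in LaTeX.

G(t) = - \frac{6 t e^{2 t} - 3 e^{2 t} - 4}{8}

Recognize the product-rule pattern: G'(t) = u'v + uv' with u = \frac{3}{8} - \frac{3 t}{4}, v = e^{2 t}, so integration by parts undoes it.
A general antiderivative is \frac{\left(3 - 6 t\right) e^{2 t}}{8} + C.
The condition gives C = \frac{9}{8 e^{2}} + \frac{1}{2} - (\frac{9}{8 e^{2}}) = \frac{1}{2}.
So G(t) = - \frac{6 t e^{2 t} - 3 e^{2 t} - 4}{8}.
Check: d/dt[- \frac{6 t e^{2 t} - 3 e^{2 t} - 4}{8}] = - \frac{3 t e^{2 t}}{2} = G'(t).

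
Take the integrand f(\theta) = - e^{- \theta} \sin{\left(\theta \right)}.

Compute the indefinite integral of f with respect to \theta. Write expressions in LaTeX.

Any candidate F(\theta) must reproduce f(\theta) exactly when differentiated.
Check: d/d\theta[\frac{\left(\sin{\left(\theta \right)} + \cos{\left(\theta \right)}\right) e^{- \theta}}{2}] = - e^{- \theta} \sin{\left(\theta \right)} = f(\theta).

F(\theta) = \frac{\left(\sin{\left(\theta \right)} + \cos{\left(\theta \right)}\right) e^{- \theta}}{2} + C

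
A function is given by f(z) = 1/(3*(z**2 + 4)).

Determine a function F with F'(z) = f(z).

A candidate is checked by its d/dz: the result must match f(z).
Check: d/dz[atan(z/2)/6] = 1/(3*z**2 + 12), which equals f(z).

An antiderivative is F(z) = atan(z/2)/6.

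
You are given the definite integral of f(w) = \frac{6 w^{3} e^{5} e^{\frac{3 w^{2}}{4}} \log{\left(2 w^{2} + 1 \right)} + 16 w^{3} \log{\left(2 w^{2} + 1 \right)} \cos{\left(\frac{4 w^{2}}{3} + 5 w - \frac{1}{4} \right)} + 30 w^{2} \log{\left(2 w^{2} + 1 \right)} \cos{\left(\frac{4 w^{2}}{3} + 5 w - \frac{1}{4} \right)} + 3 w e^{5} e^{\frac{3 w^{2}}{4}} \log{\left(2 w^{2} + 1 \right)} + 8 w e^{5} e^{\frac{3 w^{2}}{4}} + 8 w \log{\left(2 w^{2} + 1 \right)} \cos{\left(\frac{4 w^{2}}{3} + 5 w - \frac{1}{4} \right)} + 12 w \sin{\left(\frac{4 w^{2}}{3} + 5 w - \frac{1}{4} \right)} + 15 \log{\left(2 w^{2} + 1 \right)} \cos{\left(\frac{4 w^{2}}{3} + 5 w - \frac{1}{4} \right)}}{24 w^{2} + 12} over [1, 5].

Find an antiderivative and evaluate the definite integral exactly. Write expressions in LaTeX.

Antiderivative: F(w) = \frac{\left(2 e^{5} e^{\frac{3 w^{2}}{4}} + 3 \sin{\left(\frac{4 w^{2}}{3} + 5 w - \frac{1}{4} \right)}\right) \log{\left(2 w^{2} + 1 \right)}}{12}; value = - \frac{e^{\frac{23}{4}} \log{\left(3 \right)}}{6} - \frac{\log{\left(3 \right)} \sin{\left(\frac{73}{12} \right)}}{4} + \frac{\log{\left(51 \right)} \sin{\left(\frac{697}{12} \right)}}{4} + \frac{e^{\frac{95}{4}} \log{\left(51 \right)}}{6}

Recognize the product-rule pattern: f = u'v + uv' with u = \frac{e^{\frac{3 w^{2}}{4} + 5}}{6} + \frac{\sin{\left(\frac{4 w^{2}}{3} + 5 w - \frac{1}{4} \right)}}{4}, v = \log{\left(2 w^{2} + 1 \right)}, so integration by parts undoes it.
F(w) = \frac{\left(2 e^{5} e^{\frac{3 w^{2}}{4}} + 3 \sin{\left(\frac{4 w^{2}}{3} + 5 w - \frac{1}{4} \right)}\right) \log{\left(2 w^{2} + 1 \right)}}{12} is an antiderivative of f.
Check: d/dw[\frac{\left(2 e^{5} e^{\frac{3 w^{2}}{4}} + 3 \sin{\left(\frac{4 w^{2}}{3} + 5 w - \frac{1}{4} \right)}\right) \log{\left(2 w^{2} + 1 \right)}}{12}] = \frac{6 w^{3} e^{5} e^{\frac{3 w^{2}}{4}} \log{\left(2 w^{2} + 1 \right)} + 16 w^{3} \log{\left(2 w^{2} + 1 \right)} \cos{\left(\frac{4 w^{2}}{3} + 5 w - \frac{1}{4} \right)} + 30 w^{2} \log{\left(2 w^{2} + 1 \right)} \cos{\left(\frac{4 w^{2}}{3} + 5 w - \frac{1}{4} \right)} + 3 w e^{5} e^{\frac{3 w^{2}}{4}} \log{\left(2 w^{2} + 1 \right)} + 8 w e^{5} e^{\frac{3 w^{2}}{4}} + 8 w \log{\left(2 w^{2} + 1 \right)} \cos{\left(\frac{4 w^{2}}{3} + 5 w - \frac{1}{4} \right)} + 12 w \sin{\left(\frac{4 w^{2}}{3} + 5 w - \frac{1}{4} \right)} + 15 \log{\left(2 w^{2} + 1 \right)} \cos{\left(\frac{4 w^{2}}{3} + 5 w - \frac{1}{4} \right)}}{24 w^{2} + 12} = f(w).
F(5) = \frac{\log{\left(51 \right)} \sin{\left(\frac{697}{12} \right)}}{4} + \frac{e^{\frac{95}{4}} \log{\left(51 \right)}}{6}; F(1) = \frac{\log{\left(3 \right)} \sin{\left(\frac{73}{12} \right)}}{4} + \frac{e^{\frac{23}{4}} \log{\left(3 \right)}}{6}.
Integral = F(5) - F(1) = - \frac{e^{\frac{23}{4}} \log{\left(3 \right)}}{6} - \frac{\log{\left(3 \right)} \sin{\left(\frac{73}{12} \right)}}{4} + \frac{\log{\left(51 \right)} \sin{\left(\frac{697}{12} \right)}}{4} + \frac{e^{\frac{95}{4}} \log{\left(51 \right)}}{6}.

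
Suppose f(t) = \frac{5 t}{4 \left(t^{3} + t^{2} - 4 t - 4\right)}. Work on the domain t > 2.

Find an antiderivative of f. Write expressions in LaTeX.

An antiderivative is F(t) = \frac{5 \left(\log{\left(t - 2 \right)} + 2 \log{\left(t + 1 \right)} - 3 \log{\left(t + 2 \right)}\right)}{24}.

Factor the denominator (4 \left(t - 2\right) \left(t + 1\right) \left(t + 2\right)) and decompose: f = - \frac{5}{8 \left(t + 2\right)} + \frac{5}{12 \left(t + 1\right)} + \frac{5}{24 \left(t - 2\right)}; each piece integrates to a log, atan, or power term.
Check: d/dt[\frac{5 \left(\log{\left(t - 2 \right)} + 2 \log{\left(t + 1 \right)} - 3 \log{\left(t + 2 \right)}\right)}{24}] = \frac{5 t}{4 t^{3} + 4 t^{2} - 16 t - 16}, which equals f(t).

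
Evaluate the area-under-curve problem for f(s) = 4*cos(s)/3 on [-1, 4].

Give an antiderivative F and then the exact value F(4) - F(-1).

Check any antiderivative F(s) by computing F'(s) and comparing it with f(s).
F(s) = 4*sin(s)/3 is an antiderivative of f.
Check: d/ds[4*sin(s)/3] = 4*cos(s)/3 = f(s).
F(4) = 4*sin(4)/3; F(-1) = -4*sin(1)/3.
Integral = F(4) - F(-1) = 4*sin(4)/3 + 4*sin(1)/3.

Antiderivative: F(s) = 4*sin(s)/3; value = 4*sin(4)/3 + 4*sin(1)/3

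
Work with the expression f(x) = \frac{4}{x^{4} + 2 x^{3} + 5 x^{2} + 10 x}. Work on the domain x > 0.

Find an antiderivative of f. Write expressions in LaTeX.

The denominator factors as x \left(x + 2\right) \left(x^{2} + 5\right); partial fractions split f into directly integrable pieces: - \frac{4 \left(2 x + 5\right)}{45 \left(x^{2} + 5\right)} - \frac{2}{9 \left(x + 2\right)} + \frac{2}{5 x}.
Check: d/dx[\frac{2 \log{\left(x \right)}}{5} - \frac{2 \log{\left(x + 2 \right)}}{9} - \frac{4 \log{\left(x^{2} + 5 \right)}}{45} - \frac{4 \sqrt{5} \operatorname{atan}{\left(\frac{\sqrt{5} x}{5} \right)}}{45}] = \frac{4}{x^{4} + 2 x^{3} + 5 x^{2} + 10 x} = f(x).

An antiderivative is F(x) = \frac{2 \log{\left(x \right)}}{5} - \frac{2 \log{\left(x + 2 \right)}}{9} - \frac{4 \log{\left(x^{2} + 5 \right)}}{45} - \frac{4 \sqrt{5} \operatorname{atan}{\left(\frac{\sqrt{5} x}{5} \right)}}{45}.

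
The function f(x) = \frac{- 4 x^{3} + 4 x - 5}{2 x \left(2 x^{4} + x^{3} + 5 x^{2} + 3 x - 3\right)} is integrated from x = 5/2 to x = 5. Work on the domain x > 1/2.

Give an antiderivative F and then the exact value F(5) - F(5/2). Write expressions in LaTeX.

Antiderivative: F(x) = \frac{520 \log{\left(x \right)} - 224 \log{\left(x - \frac{1}{2} \right)} - 130 \log{\left(x + 1 \right)} - 83 \log{\left(x^{2} + 3 \right)} - 214 \sqrt{3} \operatorname{atan}{\left(\frac{\sqrt{3} x}{3} \right)}}{624}; value = - \frac{5 \log{\left(\frac{5}{2} \right)}}{6} - \frac{107 \sqrt{3} \operatorname{atan}{\left(\frac{5 \sqrt{3}}{3} \right)}}{312} - \frac{14 \log{\left(\frac{9}{2} \right)}}{39} - \frac{83 \log{\left(28 \right)}}{624} - \frac{5 \log{\left(6 \right)}}{24} + \frac{14 \log{\left(2 \right)}}{39} + \frac{5 \log{\left(\frac{7}{2} \right)}}{24} + \frac{83 \log{\left(\frac{37}{4} \right)}}{624} + \frac{107 \sqrt{3} \operatorname{atan}{\left(\frac{5 \sqrt{3}}{6} \right)}}{312} + \frac{5 \log{\left(5 \right)}}{6}

Factor the denominator (2 x \left(x + 1\right) \left(2 x - 1\right) \left(x^{2} + 3\right)) and decompose: f = - \frac{83 x + 321}{312 \left(x^{2} + 3\right)} - \frac{28}{39 \left(2 x - 1\right)} - \frac{5}{24 \left(x + 1\right)} + \frac{5}{6 x}; each piece integrates to a log, atan, or power term.
F(x) = \frac{520 \log{\left(x \right)} - 224 \log{\left(x - \frac{1}{2} \right)} - 130 \log{\left(x + 1 \right)} - 83 \log{\left(x^{2} + 3 \right)} - 214 \sqrt{3} \operatorname{atan}{\left(\frac{\sqrt{3} x}{3} \right)}}{624} is an antiderivative of f.
Check: d/dx[\frac{520 \log{\left(x \right)} - 224 \log{\left(x - \frac{1}{2} \right)} - 130 \log{\left(x + 1 \right)} - 83 \log{\left(x^{2} + 3 \right)} - 214 \sqrt{3} \operatorname{atan}{\left(\frac{\sqrt{3} x}{3} \right)}}{624}] = \frac{- 4 x^{3} + 4 x - 5}{4 x^{5} + 2 x^{4} + 10 x^{3} + 6 x^{2} - 6 x}, which equals f(x).
F(5) = - \frac{107 \sqrt{3} \operatorname{atan}{\left(\frac{5 \sqrt{3}}{3} \right)}}{312} - \frac{14 \log{\left(\frac{9}{2} \right)}}{39} - \frac{83 \log{\left(28 \right)}}{624} - \frac{5 \log{\left(6 \right)}}{24} + \frac{5 \log{\left(5 \right)}}{6}; F(5/2) = - \frac{107 \sqrt{3} \operatorname{atan}{\left(\frac{5 \sqrt{3}}{6} \right)}}{312} - \frac{83 \log{\left(\frac{37}{4} \right)}}{624} - \frac{5 \log{\left(\frac{7}{2} \right)}}{24} - \frac{14 \log{\left(2 \right)}}{39} + \frac{5 \log{\left(\frac{5}{2} \right)}}{6}.
Integral = F(5) - F(5/2) = - \frac{5 \log{\left(\frac{5}{2} \right)}}{6} - \frac{107 \sqrt{3} \operatorname{atan}{\left(\frac{5 \sqrt{3}}{3} \right)}}{312} - \frac{14 \log{\left(\frac{9}{2} \right)}}{39} - \frac{83 \log{\left(28 \right)}}{624} - \frac{5 \log{\left(6 \right)}}{24} + \frac{14 \log{\left(2 \right)}}{39} + \frac{5 \log{\left(\frac{7}{2} \right)}}{24} + \frac{83 \log{\left(\frac{37}{4} \right)}}{624} + \frac{107 \sqrt{3} \operatorname{atan}{\left(\frac{5 \sqrt{3}}{6} \right)}}{312} + \frac{5 \log{\left(5 \right)}}{6}.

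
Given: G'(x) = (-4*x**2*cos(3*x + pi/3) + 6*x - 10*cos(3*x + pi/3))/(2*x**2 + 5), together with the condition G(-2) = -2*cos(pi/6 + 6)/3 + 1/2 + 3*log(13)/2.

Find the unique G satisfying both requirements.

G(x) = 3*log(2*x**2 + 5)/2 - 2*sin(3*x + pi/3)/3 + 1/2

Recover the given G'(x) by differentiating a candidate G(x); any mismatch rules it out.
A general antiderivative is 3*log(2*x**2 + 5)/2 - 2*sin(3*x + pi/3)/3 + C.
The condition gives C = -2*cos(pi/6 + 6)/3 + 1/2 + 3*log(13)/2 - (-2*cos(pi/6 + 6)/3 + 3*log(13)/2) = 1/2.
So G(x) = 3*log(2*x**2 + 5)/2 - 2*sin(3*x + pi/3)/3 + 1/2.
Check: d/dx[3*log(2*x**2 + 5)/2 - 2*sin(3*x + pi/3)/3 + 1/2] = (-4*x**2*cos(3*x + pi/3) + 6*x - 10*cos(3*x + pi/3))/(2*x**2 + 5) = G'(x).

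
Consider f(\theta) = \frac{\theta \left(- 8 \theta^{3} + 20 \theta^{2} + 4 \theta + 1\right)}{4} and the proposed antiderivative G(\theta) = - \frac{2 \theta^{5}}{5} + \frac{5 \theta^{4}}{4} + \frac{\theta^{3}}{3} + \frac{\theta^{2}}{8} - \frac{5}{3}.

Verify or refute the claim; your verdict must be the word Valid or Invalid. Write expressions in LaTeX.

d/d\theta[G] = - 2 \theta^{4} + 5 \theta^{3} + \theta^{2} + \frac{\theta}{4}
This equals f(\theta) exactly, so the claim holds.

Valid. The derivative of G reproduces f.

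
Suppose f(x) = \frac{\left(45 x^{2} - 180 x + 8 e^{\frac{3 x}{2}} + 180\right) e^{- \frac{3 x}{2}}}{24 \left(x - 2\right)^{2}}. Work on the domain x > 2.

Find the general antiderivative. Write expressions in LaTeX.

Any candidate F(x) must reproduce f(x) exactly when differentiated.
Check: d/dx[- \frac{\left(15 x + 4 e^{\frac{3 x}{2}} - 30\right) e^{- \frac{3 x}{2}}}{12 \left(x - 2\right)}] = \frac{45 x^{2} - 180 x + 8 e^{\frac{3 x}{2}} + 180}{24 x^{2} e^{\frac{3 x}{2}} - 96 x e^{\frac{3 x}{2}} + 96 e^{\frac{3 x}{2}}}, which equals f(x).

F(x) = - \frac{\left(15 x + 4 e^{\frac{3 x}{2}} - 30\right) e^{- \frac{3 x}{2}}}{12 \left(x - 2\right)} + C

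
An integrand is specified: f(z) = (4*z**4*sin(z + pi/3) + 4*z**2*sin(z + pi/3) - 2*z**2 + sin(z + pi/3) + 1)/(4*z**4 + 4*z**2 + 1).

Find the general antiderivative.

F(z) = (-2*z**2*cos(z + pi/3) + z - cos(z + pi/3))/(2*z**2 + 1) + C

Recover f(z) by differentiating a candidate F(z); any mismatch rules it out.
Check: d/dz[(-2*z**2*cos(z + pi/3) + z - cos(z + pi/3))/(2*z**2 + 1)] = (4*z**4*sin(z + pi/3) + 4*z**2*sin(z + pi/3) - 2*z**2 + sin(z + pi/3) + 1)/(4*z**4 + 4*z**2 + 1) = f(z).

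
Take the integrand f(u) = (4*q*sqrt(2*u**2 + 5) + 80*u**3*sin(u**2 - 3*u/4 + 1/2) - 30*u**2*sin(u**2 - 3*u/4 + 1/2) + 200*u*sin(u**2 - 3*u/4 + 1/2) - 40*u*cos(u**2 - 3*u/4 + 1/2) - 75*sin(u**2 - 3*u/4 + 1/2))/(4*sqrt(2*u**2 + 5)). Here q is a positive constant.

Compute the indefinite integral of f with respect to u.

Check any antiderivative F(u) by computing F'(u) and comparing it with f(u).
Check: d/du[q*u - 5*sqrt(2*u**2 + 5)*cos(u**2 - 3*u/4 + 1/2)] = (4*q*sqrt(2*u**2 + 5) + 80*u**3*sin(u**2 - 3*u/4 + 1/2) - 30*u**2*sin(u**2 - 3*u/4 + 1/2) + 200*u*sin(u**2 - 3*u/4 + 1/2) - 40*u*cos(u**2 - 3*u/4 + 1/2) - 75*sin(u**2 - 3*u/4 + 1/2))/(4*sqrt(2*u**2 + 5)) = f(u).

F(u) = q*u - 5*sqrt(2*u**2 + 5)*cos(u**2 - 3*u/4 + 1/2) + C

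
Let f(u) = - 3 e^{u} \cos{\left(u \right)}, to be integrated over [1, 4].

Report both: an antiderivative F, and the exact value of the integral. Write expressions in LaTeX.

Antiderivative: F(u) = - \frac{3 e^{u} \sin{\left(u \right)}}{2} - \frac{3 e^{u} \cos{\left(u \right)}}{2}; value = \frac{3 e \cos{\left(1 \right)}}{2} + \frac{3 e \sin{\left(1 \right)}}{2} - \frac{3 e^{4} \cos{\left(4 \right)}}{2} - \frac{3 e^{4} \sin{\left(4 \right)}}{2}

Differentiate the proposed F(u) back; it has to land on f(u) exactly.
F(u) = - \frac{3 e^{u} \sin{\left(u \right)}}{2} - \frac{3 e^{u} \cos{\left(u \right)}}{2} is an antiderivative of f.
Check: d/du[- \frac{3 e^{u} \sin{\left(u \right)}}{2} - \frac{3 e^{u} \cos{\left(u \right)}}{2}] = - 3 e^{u} \cos{\left(u \right)} = f(u).
F(4) = - \frac{3 e^{4} \cos{\left(4 \right)}}{2} - \frac{3 e^{4} \sin{\left(4 \right)}}{2}; F(1) = - \frac{3 e \sin{\left(1 \right)}}{2} - \frac{3 e \cos{\left(1 \right)}}{2}.
Integral = F(4) - F(1) = \frac{3 e \cos{\left(1 \right)}}{2} + \frac{3 e \sin{\left(1 \right)}}{2} - \frac{3 e^{4} \cos{\left(4 \right)}}{2} - \frac{3 e^{4} \sin{\left(4 \right)}}{2}.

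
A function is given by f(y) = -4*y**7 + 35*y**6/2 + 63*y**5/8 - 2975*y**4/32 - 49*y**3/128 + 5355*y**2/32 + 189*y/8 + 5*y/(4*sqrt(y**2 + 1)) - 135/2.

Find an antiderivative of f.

Integrate term by term and add the pieces.
Check: d/dy[-(256*y**8 - 1280*y**7 - 672*y**6 + 9520*y**5 + 49*y**4 - 28560*y**3 - 6048*y**2 + 34560*y - 640*sqrt(y**2 + 1) + 20736)/512] = (-512*y**7*sqrt(y**2 + 1) + 2240*y**6*sqrt(y**2 + 1) + 1008*y**5*sqrt(y**2 + 1) - 11900*y**4*sqrt(y**2 + 1) - 49*y**3*sqrt(y**2 + 1) + 21420*y**2*sqrt(y**2 + 1) + 3024*y*sqrt(y**2 + 1) + 160*y - 8640*sqrt(y**2 + 1))/(128*sqrt(y**2 + 1)), which equals f(y).

An antiderivative is F(y) = -(256*y**8 - 1280*y**7 - 672*y**6 + 9520*y**5 + 49*y**4 - 28560*y**3 - 6048*y**2 + 34560*y - 640*sqrt(y**2 + 1) + 20736)/512.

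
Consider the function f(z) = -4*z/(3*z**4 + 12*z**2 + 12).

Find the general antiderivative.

The substitution u = z**2 + 2 works: f is exactly (dF/du)*(du/dz) for that inner function.
Check: d/dz[2/(3*(z**2 + 2))] = -4*z/(3*z**4 + 12*z**2 + 12) = f(z).

F(z) = 2/(3*(z**2 + 2)) + C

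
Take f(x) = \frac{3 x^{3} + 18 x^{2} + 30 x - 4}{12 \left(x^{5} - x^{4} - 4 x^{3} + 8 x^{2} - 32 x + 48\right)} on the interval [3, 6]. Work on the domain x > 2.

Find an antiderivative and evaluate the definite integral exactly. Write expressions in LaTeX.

Antiderivative: F(x) = \frac{79 \log{\left(x - 2 \right)}}{1200} - \frac{\log{\left(x + 3 \right)}}{300} - \frac{\log{\left(x^{2} + 4 \right)}}{32} - \frac{5 \operatorname{atan}{\left(\frac{x}{2} \right)}}{48} - \frac{19}{60 x - 120}; value = - \frac{5 \operatorname{atan}{\left(3 \right)}}{48} - \frac{\log{\left(40 \right)}}{32} - \frac{\log{\left(9 \right)}}{300} + \frac{\log{\left(6 \right)}}{300} + \frac{\log{\left(13 \right)}}{32} + \frac{79 \log{\left(4 \right)}}{1200} + \frac{5 \operatorname{atan}{\left(\frac{3}{2} \right)}}{48} + \frac{19}{80}

Factor the denominator (12 \left(x - 2\right)^{2} \left(x + 3\right) \left(x^{2} + 4\right)) and decompose: f = - \frac{3 x + 10}{48 \left(x^{2} + 4\right)} - \frac{1}{300 \left(x + 3\right)} + \frac{79}{1200 \left(x - 2\right)} + \frac{19}{60 \left(x - 2\right)^{2}}; each piece integrates to a log, atan, or power term.
F(x) = \frac{79 \log{\left(x - 2 \right)}}{1200} - \frac{\log{\left(x + 3 \right)}}{300} - \frac{\log{\left(x^{2} + 4 \right)}}{32} - \frac{5 \operatorname{atan}{\left(\frac{x}{2} \right)}}{48} - \frac{19}{60 x - 120} is an antiderivative of f.
Check: d/dx[\frac{79 \log{\left(x - 2 \right)}}{1200} - \frac{\log{\left(x + 3 \right)}}{300} - \frac{\log{\left(x^{2} + 4 \right)}}{32} - \frac{5 \operatorname{atan}{\left(\frac{x}{2} \right)}}{48} - \frac{19}{60 x - 120}] = \frac{3 x^{3} + 18 x^{2} + 30 x - 4}{12 x^{5} - 12 x^{4} - 48 x^{3} + 96 x^{2} - 384 x + 576}, which equals f(x).
F(6) = - \frac{5 \operatorname{atan}{\left(3 \right)}}{48} - \frac{\log{\left(40 \right)}}{32} - \frac{19}{240} - \frac{\log{\left(9 \right)}}{300} + \frac{79 \log{\left(4 \right)}}{1200}; F(3) = - \frac{19}{60} - \frac{5 \operatorname{atan}{\left(\frac{3}{2} \right)}}{48} - \frac{\log{\left(13 \right)}}{32} - \frac{\log{\left(6 \right)}}{300}.
Integral = F(6) - F(3) = - \frac{5 \operatorname{atan}{\left(3 \right)}}{48} - \frac{\log{\left(40 \right)}}{32} - \frac{\log{\left(9 \right)}}{300} + \frac{\log{\left(6 \right)}}{300} + \frac{\log{\left(13 \right)}}{32} + \frac{79 \log{\left(4 \right)}}{1200} + \frac{5 \operatorname{atan}{\left(\frac{3}{2} \right)}}{48} + \frac{19}{80}.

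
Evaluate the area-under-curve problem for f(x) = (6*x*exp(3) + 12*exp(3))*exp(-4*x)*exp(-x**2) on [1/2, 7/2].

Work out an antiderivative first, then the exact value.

Antiderivative: F(x) = -3*exp(3)*exp(-4*x)*exp(-x**2); value = -3*exp(-93/4) + 3*exp(3/4)

The substitution u = -x**2 - 4*x + 3 works: f is exactly (dF/du)*(du/dx) for that inner function.
F(x) = -3*exp(3)*exp(-4*x)*exp(-x**2) is an antiderivative of f.
Check: d/dx[-3*exp(3)*exp(-4*x)*exp(-x**2)] = (6*x*exp(3) + 12*exp(3))*exp(-4*x)*exp(-x**2) = f(x).
F(7/2) = -3*exp(-93/4); F(1/2) = -3*exp(3/4).
Integral = F(7/2) - F(1/2) = -3*exp(-93/4) + 3*exp(3/4).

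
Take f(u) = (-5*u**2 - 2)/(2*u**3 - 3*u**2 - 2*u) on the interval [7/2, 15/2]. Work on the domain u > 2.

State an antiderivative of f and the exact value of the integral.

Antiderivative: F(u) = (10*log(u) - 22*log(u - 2) - 13*log(u + 1/2))/10; value = -11*log(11/2)/5 - 13*log(8)/10 - log(7/2) + 11*log(3/2)/5 + 13*log(4)/10 + log(15/2)

The denominator factors as u*(u - 2)*(2*u + 1); partial fractions split f into directly integrable pieces: -13/(5*(2*u + 1)) - 11/(5*(u - 2)) + 1/u.
F(u) = (10*log(u) - 22*log(u - 2) - 13*log(u + 1/2))/10 is an antiderivative of f.
Check: d/du[(10*log(u) - 22*log(u - 2) - 13*log(u + 1/2))/10] = (-5*u**2 - 2)/(2*u**3 - 3*u**2 - 2*u) = f(u).
F(15/2) = -11*log(11/2)/5 - 13*log(8)/10 + log(15/2); F(7/2) = -13*log(4)/10 - 11*log(3/2)/5 + log(7/2).
Integral = F(15/2) - F(7/2) = -11*log(11/2)/5 - 13*log(8)/10 - log(7/2) + 11*log(3/2)/5 + 13*log(4)/10 + log(15/2).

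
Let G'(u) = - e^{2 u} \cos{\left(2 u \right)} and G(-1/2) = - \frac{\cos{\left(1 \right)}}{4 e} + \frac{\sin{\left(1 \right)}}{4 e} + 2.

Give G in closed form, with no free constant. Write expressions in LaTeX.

G(u) = - \frac{e^{2 u} \sin{\left(2 u \right)}}{4} - \frac{e^{2 u} \cos{\left(2 u \right)}}{4} + 2

Since d/du undoes antidifferentiation here, G(u) must give back the stated G'(u).
A general antiderivative is - \frac{e^{2 u} \sin{\left(2 u \right)}}{4} - \frac{e^{2 u} \cos{\left(2 u \right)}}{4} + C.
The condition gives C = - \frac{\cos{\left(1 \right)}}{4 e} + \frac{\sin{\left(1 \right)}}{4 e} + 2 - (- \frac{\cos{\left(1 \right)}}{4 e} + \frac{\sin{\left(1 \right)}}{4 e}) = 2.
So G(u) = - \frac{e^{2 u} \sin{\left(2 u \right)}}{4} - \frac{e^{2 u} \cos{\left(2 u \right)}}{4} + 2.
Check: d/du[- \frac{e^{2 u} \sin{\left(2 u \right)}}{4} - \frac{e^{2 u} \cos{\left(2 u \right)}}{4} + 2] = - e^{2 u} \cos{\left(2 u \right)} = G'(u).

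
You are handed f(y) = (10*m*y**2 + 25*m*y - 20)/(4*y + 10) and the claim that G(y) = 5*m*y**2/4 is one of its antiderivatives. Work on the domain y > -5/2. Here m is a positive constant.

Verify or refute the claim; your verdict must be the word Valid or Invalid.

d/dy[G] = 5*m*y/2
d/dy[G] - f(y) = 10/(2*y + 5) != 0.

Invalid: d/dy[G] - f = 10/(2*y + 5), which is not 0.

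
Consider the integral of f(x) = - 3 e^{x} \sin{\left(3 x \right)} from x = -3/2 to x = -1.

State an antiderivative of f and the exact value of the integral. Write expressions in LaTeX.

Antiderivative: F(x) = - \frac{3 e^{x} \sin{\left(3 x \right)}}{10} + \frac{9 e^{x} \cos{\left(3 x \right)}}{10}; value = \frac{9 \cos{\left(3 \right)}}{10 e} + \frac{3 \sin{\left(3 \right)}}{10 e} - \frac{9 \cos{\left(\frac{9}{2} \right)}}{10 e^{\frac{3}{2}}} - \frac{3 \sin{\left(\frac{9}{2} \right)}}{10 e^{\frac{3}{2}}}

For F(x) to be correct the identity F'(x) - f(x) = 0 must hold.
F(x) = - \frac{3 e^{x} \sin{\left(3 x \right)}}{10} + \frac{9 e^{x} \cos{\left(3 x \right)}}{10} is an antiderivative of f.
Check: d/dx[- \frac{3 e^{x} \sin{\left(3 x \right)}}{10} + \frac{9 e^{x} \cos{\left(3 x \right)}}{10}] = - 3 e^{x} \sin{\left(3 x \right)} = f(x).
F(-1) = \frac{9 \cos{\left(3 \right)}}{10 e} + \frac{3 \sin{\left(3 \right)}}{10 e}; F(-3/2) = \frac{3 \sin{\left(\frac{9}{2} \right)}}{10 e^{\frac{3}{2}}} + \frac{9 \cos{\left(\frac{9}{2} \right)}}{10 e^{\frac{3}{2}}}.
Integral = F(-1) - F(-3/2) = \frac{9 \cos{\left(3 \right)}}{10 e} + \frac{3 \sin{\left(3 \right)}}{10 e} - \frac{9 \cos{\left(\frac{9}{2} \right)}}{10 e^{\frac{3}{2}}} - \frac{3 \sin{\left(\frac{9}{2} \right)}}{10 e^{\frac{3}{2}}}.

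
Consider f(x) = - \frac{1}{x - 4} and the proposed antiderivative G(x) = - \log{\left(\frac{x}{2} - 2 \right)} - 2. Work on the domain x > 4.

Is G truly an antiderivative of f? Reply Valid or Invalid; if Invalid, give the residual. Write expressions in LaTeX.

d/dx[G] = - \frac{1}{x - 4}
This equals f(x) exactly, so the claim holds.

Valid - differentiating G returns exactly f.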